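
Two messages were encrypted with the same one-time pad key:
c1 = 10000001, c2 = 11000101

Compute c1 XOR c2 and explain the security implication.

Step 1: c1 XOR c2 = (m1 XOR k) XOR (m2 XOR k).
Step 2: By XOR associativity/commutativity: = m1 XOR m2 XOR k XOR k = m1 XOR m2.
Step 3: 10000001 XOR 11000101 = 01000100 = 68.
Step 4: The key cancels out! An attacker learns m1 XOR m2 = 68, revealing the relationship between plaintexts.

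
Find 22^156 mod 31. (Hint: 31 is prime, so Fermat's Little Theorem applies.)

Step 1: Since 31 is prime, by Fermat's Little Theorem: 22^30 = 1 (mod 31).
Step 2: Reduce exponent: 156 mod 30 = 6.
Step 3: So 22^156 = 22^6 (mod 31).
Step 4: 22^6 mod 31 = 8.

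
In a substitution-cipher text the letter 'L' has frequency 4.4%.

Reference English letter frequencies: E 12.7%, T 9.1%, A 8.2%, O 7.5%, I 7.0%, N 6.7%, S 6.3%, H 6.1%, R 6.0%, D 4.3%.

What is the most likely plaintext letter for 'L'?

Step 1: The observed frequency is 4.4%.
Step 2: Compare with English frequencies:
  E: 12.7% (difference: 8.3%)
  T: 9.1% (difference: 4.7%)
  A: 8.2% (difference: 3.8%)
  O: 7.5% (difference: 3.1%)
  I: 7.0% (difference: 2.6%)
  N: 6.7% (difference: 2.3%)
  S: 6.3% (difference: 1.9%)
  H: 6.1% (difference: 1.7%)
  R: 6.0% (difference: 1.6%)
  D: 4.3% (difference: 0.1%) <-- closest
Step 3: 'L' most likely represents 'D' (frequency 4.3%).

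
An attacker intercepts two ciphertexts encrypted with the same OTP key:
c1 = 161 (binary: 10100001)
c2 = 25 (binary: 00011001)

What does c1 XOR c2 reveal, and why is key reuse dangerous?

Step 1: c1 XOR c2 = (m1 XOR k) XOR (m2 XOR k).
Step 2: By XOR associativity/commutativity: = m1 XOR m2 XOR k XOR k = m1 XOR m2.
Step 3: 10100001 XOR 00011001 = 10111000 = 184.
Step 4: The key cancels out! An attacker learns m1 XOR m2 = 184, revealing the relationship between plaintexts.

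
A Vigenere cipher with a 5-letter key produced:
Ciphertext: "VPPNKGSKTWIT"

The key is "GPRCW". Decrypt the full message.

Step 1: Key 'GPRCW' has length 5. Extended key: GPRCWGPRCWGP
Step 2: Decrypt each position:
  V(21) - G(6) = 15 = P
  P(15) - P(15) = 0 = A
  P(15) - R(17) = 24 = Y
  N(13) - C(2) = 11 = L
  K(10) - W(22) = 14 = O
  G(6) - G(6) = 0 = A
  S(18) - P(15) = 3 = D
  K(10) - R(17) = 19 = T
  T(19) - C(2) = 17 = R
  W(22) - W(22) = 0 = A
  I(8) - G(6) = 2 = C
  T(19) - P(15) = 4 = E
Plaintext: PAYLOADTRACE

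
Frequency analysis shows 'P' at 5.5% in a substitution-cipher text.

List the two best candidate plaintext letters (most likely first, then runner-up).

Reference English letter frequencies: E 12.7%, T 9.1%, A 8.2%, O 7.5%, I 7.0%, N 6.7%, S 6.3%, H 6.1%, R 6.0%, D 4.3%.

Step 1: Observed frequency of 'P' is 5.5%.
Step 2: Compute distances to each reference frequency and sort:
  R (6.0%): difference = 0.5% <-- BEST
  H (6.1%): difference = 0.6% <-- RUNNER-UP
  S (6.3%): difference = 0.8%
  N (6.7%): difference = 1.2%
  D (4.3%): difference = 1.2%
Step 3: Most likely is 'R' (6.0%, diff 0.5%); second most likely is 'H' (6.1%, diff 0.6%).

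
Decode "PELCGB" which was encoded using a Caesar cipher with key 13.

Step 1: Reverse the shift by subtracting 13 from each letter position.
  P (position 15) -> position (15-13) mod 26 = 2 -> C
  E (position 4) -> position (4-13) mod 26 = 17 -> R
  L (position 11) -> position (11-13) mod 26 = 24 -> Y
  C (position 2) -> position (2-13) mod 26 = 15 -> P
  G (position 6) -> position (6-13) mod 26 = 19 -> T
  B (position 1) -> position (1-13) mod 26 = 14 -> O
Decrypted message: CRYPTO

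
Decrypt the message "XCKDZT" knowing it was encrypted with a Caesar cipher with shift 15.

Step 1: Reverse the shift by subtracting 15 from each letter position.
  X (position 23) -> position (23-15) mod 26 = 8 -> I
  C (position 2) -> position (2-15) mod 26 = 13 -> N
  K (position 10) -> position (10-15) mod 26 = 21 -> V
  D (position 3) -> position (3-15) mod 26 = 14 -> O
  Z (position 25) -> position (25-15) mod 26 = 10 -> K
  T (position 19) -> position (19-15) mod 26 = 4 -> E
Decrypted message: INVOKE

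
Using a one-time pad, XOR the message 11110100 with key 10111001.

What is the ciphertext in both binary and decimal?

Step 1: Write out the XOR operation bit by bit:
  Message: 11110100
  Key:     10111001
  XOR:     01001101
Step 2: Convert to decimal: 01001101 = 77.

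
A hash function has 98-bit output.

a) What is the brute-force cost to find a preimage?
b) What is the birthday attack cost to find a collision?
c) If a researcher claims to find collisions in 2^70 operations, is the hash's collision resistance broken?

Step 1: Preimage resistance requires brute-force of 2^98 operations.
Step 2: Collision resistance (birthday bound) = 2^(98/2) = 2^49.
Step 3: The claimed attack costs 2^70 operations.
Step 4: Since 2^70 >= 2^49, the claimed attack is no faster than the generic birthday attack, so this does not break collision resistance.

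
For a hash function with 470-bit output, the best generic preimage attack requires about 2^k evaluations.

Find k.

Step 1: The hash has a 470-bit output.
Step 2: Preimage resistance means: given a digest h(x), it should be infeasible to find any input that hashes to it.
With a 470-bit output there are 2^470 possible digests, so a generic brute-force preimage search costs about 2^470 evaluations.
Step 3: Security level = 470 bits.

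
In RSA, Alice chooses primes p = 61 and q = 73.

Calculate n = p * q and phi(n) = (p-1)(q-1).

Step 1: n = p * q = 61 * 73 = 4453.
Step 2: phi(n) = (p-1)(q-1) = 60 * 72 = 4320.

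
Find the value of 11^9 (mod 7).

Step 1: Compute 11^9 mod 7 step by step, reducing modulo 7 at each step.
  11^1 mod 7 = 4
  11^2 mod 7 = (4 * 11) mod 7 = 2
  11^3 mod 7 = (2 * 11) mod 7 = 1
  11^4 mod 7 = (1 * 11) mod 7 = 4
  11^5 mod 7 = (4 * 11) mod 7 = 2
  11^6 mod 7 = (2 * 11) mod 7 = 1
  11^7 mod 7 = (1 * 11) mod 7 = 4
  11^8 mod 7 = (4 * 11) mod 7 = 2
  11^9 mod 7 = (2 * 11) mod 7 = 1
Step 2: Result = 1.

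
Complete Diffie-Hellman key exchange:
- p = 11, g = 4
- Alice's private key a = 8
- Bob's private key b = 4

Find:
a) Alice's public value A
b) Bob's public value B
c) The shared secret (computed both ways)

Step 1: A = g^a mod p = 4^8 mod 11 = 9.
Step 2: B = g^b mod p = 4^4 mod 11 = 3.
Step 3: Alice computes s = B^a mod p = 3^8 mod 11 = 5.
Step 4: Bob computes s = A^b mod p = 9^4 mod 11 = 5.
Both sides agree: shared secret = 5.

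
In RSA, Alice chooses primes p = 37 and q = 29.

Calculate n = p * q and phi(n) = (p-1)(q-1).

Step 1: n = p * q = 37 * 29 = 1073.
Step 2: phi(n) = (p-1)(q-1) = 36 * 28 = 1008.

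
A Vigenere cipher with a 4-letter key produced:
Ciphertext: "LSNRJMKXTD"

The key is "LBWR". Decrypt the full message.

Step 1: Key 'LBWR' has length 4. Extended key: LBWRLBWRLB
Step 2: Decrypt each position:
  L(11) - L(11) = 0 = A
  S(18) - B(1) = 17 = R
  N(13) - W(22) = 17 = R
  R(17) - R(17) = 0 = A
  J(9) - L(11) = 24 = Y
  M(12) - B(1) = 11 = L
  K(10) - W(22) = 14 = O
  X(23) - R(17) = 6 = G
  T(19) - L(11) = 8 = I
  D(3) - B(1) = 2 = C
Plaintext: ARRAYLOGIC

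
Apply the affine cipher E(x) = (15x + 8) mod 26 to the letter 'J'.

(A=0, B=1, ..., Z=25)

Step 1: Convert 'J' to number: x = 9.
Step 2: E(9) = (15 * 9 + 8) mod 26 = 143 mod 26 = 13.
Step 3: Convert 13 back to letter: N.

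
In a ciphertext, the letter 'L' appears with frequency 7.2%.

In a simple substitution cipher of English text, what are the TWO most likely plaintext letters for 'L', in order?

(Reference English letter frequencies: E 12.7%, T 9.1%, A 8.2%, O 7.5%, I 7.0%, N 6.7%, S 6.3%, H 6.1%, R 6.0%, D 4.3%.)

Step 1: Observed frequency of 'L' is 7.2%.
Step 2: Compute distances to each reference frequency and sort:
  I (7.0%): difference = 0.2% <-- BEST
  O (7.5%): difference = 0.3% <-- RUNNER-UP
  N (6.7%): difference = 0.5%
  S (6.3%): difference = 0.9%
  A (8.2%): difference = 1.0%
Step 3: Most likely is 'I' (7.0%, diff 0.2%); second most likely is 'O' (7.5%, diff 0.3%).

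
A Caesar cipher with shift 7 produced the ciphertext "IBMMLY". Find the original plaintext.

Step 1: Reverse the shift by subtracting 7 from each letter position.
  I (position 8) -> position (8-7) mod 26 = 1 -> B
  B (position 1) -> position (1-7) mod 26 = 20 -> U
  M (position 12) -> position (12-7) mod 26 = 5 -> F
  M (position 12) -> position (12-7) mod 26 = 5 -> F
  L (position 11) -> position (11-7) mod 26 = 4 -> E
  Y (position 24) -> position (24-7) mod 26 = 17 -> R
Decrypted message: BUFFER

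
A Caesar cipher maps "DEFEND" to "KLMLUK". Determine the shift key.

Step 1: Compare first letters: D (position 3) -> K (position 10).
Step 2: Shift = (10 - 3) mod 26 = 7.
The shift value is 7.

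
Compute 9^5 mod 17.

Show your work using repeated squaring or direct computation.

Step 1: Compute 9^5 mod 17 step by step, reducing modulo 17 at each step.
  9^1 mod 17 = 9
  9^2 mod 17 = (9 * 9) mod 17 = 13
  9^3 mod 17 = (13 * 9) mod 17 = 15
  9^4 mod 17 = (15 * 9) mod 17 = 16
  9^5 mod 17 = (16 * 9) mod 17 = 8
Step 2: Result = 8.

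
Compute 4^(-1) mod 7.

Step 1: We need x such that 4 * x = 1 (mod 7).
Step 2: Using the extended Euclidean algorithm or trial:
  4 * 2 = 8 = 1 * 7 + 1.
Step 3: Since 8 mod 7 = 1, the inverse is x = 2.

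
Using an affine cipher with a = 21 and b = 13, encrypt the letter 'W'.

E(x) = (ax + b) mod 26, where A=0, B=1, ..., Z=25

Step 1: Convert 'W' to number: x = 22.
Step 2: E(22) = (21 * 22 + 13) mod 26 = 475 mod 26 = 7.
Step 3: Convert 7 back to letter: H.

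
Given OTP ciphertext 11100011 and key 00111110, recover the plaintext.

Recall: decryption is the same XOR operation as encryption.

Step 1: XOR ciphertext with key:
  Ciphertext: 11100011
  Key:        00111110
  XOR:        11011101
Step 2: Plaintext = 11011101 = 221 in decimal.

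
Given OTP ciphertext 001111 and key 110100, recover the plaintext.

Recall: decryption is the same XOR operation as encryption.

Step 1: XOR ciphertext with key:
  Ciphertext: 001111
  Key:        110100
  XOR:        111011
Step 2: Plaintext = 111011 = 59 in decimal.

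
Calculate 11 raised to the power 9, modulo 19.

Step 1: Compute 11^9 mod 19 step by step, reducing modulo 19 at each step.
  11^1 mod 19 = 11
  11^2 mod 19 = (11 * 11) mod 19 = 7
  11^3 mod 19 = (7 * 11) mod 19 = 1
  11^4 mod 19 = (1 * 11) mod 19 = 11
  11^5 mod 19 = (11 * 11) mod 19 = 7
  11^6 mod 19 = (7 * 11) mod 19 = 1
  11^7 mod 19 = (1 * 11) mod 19 = 11
  11^8 mod 19 = (11 * 11) mod 19 = 7
  11^9 mod 19 = (7 * 11) mod 19 = 1
Step 2: Result = 1.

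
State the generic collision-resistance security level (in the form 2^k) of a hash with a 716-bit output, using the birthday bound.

Step 1: The birthday paradox gives collision probability ~50% after sqrt(2^n) = 2^(n/2) hashes.
Step 2: For 716-bit output: 2^(716/2) = 2^358.
Step 3: Approximately 2^358 hash computations needed.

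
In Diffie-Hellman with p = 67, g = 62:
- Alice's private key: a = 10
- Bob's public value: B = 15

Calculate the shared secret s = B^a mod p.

Step 1: s = B^a mod p = 15^10 mod 67.
  15^1 mod 67 = 15
  15^2 mod 67 = (15 * 15) mod 67 = 24
  15^3 mod 67 = (24 * 15) mod 67 = 25
  15^4 mod 67 = (25 * 15) mod 67 = 40
  15^5 mod 67 = (40 * 15) mod 67 = 64
  15^6 mod 67 = (64 * 15) mod 67 = 22
  15^7 mod 67 = (22 * 15) mod 67 = 62
  15^8 mod 67 = (62 * 15) mod 67 = 59
  15^9 mod 67 = (59 * 15) mod 67 = 14
  15^10 mod 67 = (14 * 15) mod 67 = 9
Result: shared secret = 9.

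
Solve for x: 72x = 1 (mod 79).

Step 1: We need x such that 72 * x = 1 (mod 79).
Step 2: Using the extended Euclidean algorithm or trial:
  72 * 45 = 3240 = 41 * 79 + 1.
Step 3: Since 3240 mod 79 = 1, the inverse is x = 45.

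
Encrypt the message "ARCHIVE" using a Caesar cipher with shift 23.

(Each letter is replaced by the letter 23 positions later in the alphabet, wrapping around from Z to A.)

Step 1: For each letter, shift forward by 23 positions (mod 26).
  A (position 0) -> position (0+23) mod 26 = 23 -> X
  R (position 17) -> position (17+23) mod 26 = 14 -> O
  C (position 2) -> position (2+23) mod 26 = 25 -> Z
  H (position 7) -> position (7+23) mod 26 = 4 -> E
  I (position 8) -> position (8+23) mod 26 = 5 -> F
  V (position 21) -> position (21+23) mod 26 = 18 -> S
  E (position 4) -> position (4+23) mod 26 = 1 -> B
Result: XOZEFSB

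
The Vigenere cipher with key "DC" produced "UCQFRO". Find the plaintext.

Step 1: Extend key: DCDCDC
Step 2: Decrypt each letter (c - k) mod 26:
  U(20) - D(3) = (20-3) mod 26 = 17 = R
  C(2) - C(2) = (2-2) mod 26 = 0 = A
  Q(16) - D(3) = (16-3) mod 26 = 13 = N
  F(5) - C(2) = (5-2) mod 26 = 3 = D
  R(17) - D(3) = (17-3) mod 26 = 14 = O
  O(14) - C(2) = (14-2) mod 26 = 12 = M
Plaintext: RANDOM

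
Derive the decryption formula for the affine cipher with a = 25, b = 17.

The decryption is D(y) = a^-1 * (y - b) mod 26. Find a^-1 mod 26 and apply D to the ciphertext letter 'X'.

Step 1: Find a^-1, the modular inverse of 25 mod 26.
Step 2: We need 25 * a^-1 = 1 (mod 26).
Step 3: 25 * 25 = 625 = 24 * 26 + 1, so a^-1 = 25.
Step 4: D(y) = 25(y - 17) mod 26.
Step 5: Apply to 'X' (y = 23): D(23) = 25 * (23 - 17) mod 26 = 25 * 6 mod 26 = 20 -> 'U'.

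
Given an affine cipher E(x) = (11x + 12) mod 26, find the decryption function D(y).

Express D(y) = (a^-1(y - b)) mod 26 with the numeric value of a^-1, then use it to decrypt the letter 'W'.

Step 1: Find a^-1, the modular inverse of 11 mod 26.
Step 2: We need 11 * a^-1 = 1 (mod 26).
Step 3: 11 * 19 = 209 = 8 * 26 + 1, so a^-1 = 19.
Step 4: D(y) = 19(y - 12) mod 26.
Step 5: Apply to 'W' (y = 22): D(22) = 19 * (22 - 12) mod 26 = 19 * 10 mod 26 = 8 -> 'I'.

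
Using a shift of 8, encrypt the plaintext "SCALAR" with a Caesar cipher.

Step 1: For each letter, shift forward by 8 positions (mod 26).
  S (position 18) -> position (18+8) mod 26 = 0 -> A
  C (position 2) -> position (2+8) mod 26 = 10 -> K
  A (position 0) -> position (0+8) mod 26 = 8 -> I
  L (position 11) -> position (11+8) mod 26 = 19 -> T
  A (position 0) -> position (0+8) mod 26 = 8 -> I
  R (position 17) -> position (17+8) mod 26 = 25 -> Z
Result: AKITIZ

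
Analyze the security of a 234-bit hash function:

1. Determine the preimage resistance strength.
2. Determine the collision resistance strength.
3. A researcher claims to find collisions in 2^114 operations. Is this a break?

Step 1: Preimage resistance requires brute-force of 2^234 operations.
Step 2: Collision resistance (birthday bound) = 2^(234/2) = 2^117.
Step 3: The claimed attack costs 2^114 operations.
Step 4: Since 2^114 < 2^117, the claimed attack beats the generic birthday bound, so collision resistance is broken.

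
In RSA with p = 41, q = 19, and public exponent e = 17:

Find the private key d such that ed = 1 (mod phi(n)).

Step 1: n = 41 * 19 = 779.
Step 2: phi(n) = 40 * 18 = 720.
Step 3: Find d such that 17 * d = 1 (mod 720).
Step 4: d = 17^(-1) mod 720 = 593.
Verification: 17 * 593 = 10081 = 14 * 720 + 1.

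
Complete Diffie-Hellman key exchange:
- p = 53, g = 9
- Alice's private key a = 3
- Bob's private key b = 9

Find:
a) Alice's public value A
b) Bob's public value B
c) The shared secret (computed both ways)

Step 1: A = g^a mod p = 9^3 mod 53 = 40.
Step 2: B = g^b mod p = 9^9 mod 53 = 29.
Step 3: Alice computes s = B^a mod p = 29^3 mod 53 = 9.
Step 4: Bob computes s = A^b mod p = 40^9 mod 53 = 9.
Both sides agree: shared secret = 9.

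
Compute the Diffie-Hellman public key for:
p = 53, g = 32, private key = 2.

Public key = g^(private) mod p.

Step 1: A = g^a mod p = 32^2 mod 53.
  32^1 mod 53 = 32
  32^2 mod 53 = (32 * 32) mod 53 = 17
Result: A = 17.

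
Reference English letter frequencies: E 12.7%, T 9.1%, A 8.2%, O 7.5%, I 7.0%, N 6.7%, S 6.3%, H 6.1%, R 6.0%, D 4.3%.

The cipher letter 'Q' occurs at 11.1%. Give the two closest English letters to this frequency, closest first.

Step 1: Observed frequency of 'Q' is 11.1%.
Step 2: Compute distances to each reference frequency and sort:
  E (12.7%): difference = 1.6% <-- BEST
  T (9.1%): difference = 2.0% <-- RUNNER-UP
  A (8.2%): difference = 2.9%
  O (7.5%): difference = 3.6%
  I (7.0%): difference = 4.1%
Step 3: Most likely is 'E' (12.7%, diff 1.6%); second most likely is 'T' (9.1%, diff 2.0%).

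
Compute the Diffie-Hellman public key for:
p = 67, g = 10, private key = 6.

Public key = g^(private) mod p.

Step 1: A = g^a mod p = 10^6 mod 67.
  10^1 mod 67 = 10
  10^2 mod 67 = (10 * 10) mod 67 = 33
  10^3 mod 67 = (33 * 10) mod 67 = 62
  10^4 mod 67 = (62 * 10) mod 67 = 17
  10^5 mod 67 = (17 * 10) mod 67 = 36
  10^6 mod 67 = (36 * 10) mod 67 = 25
Result: A = 25.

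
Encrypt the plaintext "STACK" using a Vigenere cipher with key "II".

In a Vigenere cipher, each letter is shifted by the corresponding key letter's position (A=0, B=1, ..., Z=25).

Step 1: Repeat key to match plaintext length:
  Plaintext: STACK
  Key:       IIIII
Step 2: Encrypt each letter:
  S(18) + I(8) = (18+8) mod 26 = 0 = A
  T(19) + I(8) = (19+8) mod 26 = 1 = B
  A(0) + I(8) = (0+8) mod 26 = 8 = I
  C(2) + I(8) = (2+8) mod 26 = 10 = K
  K(10) + I(8) = (10+8) mod 26 = 18 = S
Ciphertext: ABIKS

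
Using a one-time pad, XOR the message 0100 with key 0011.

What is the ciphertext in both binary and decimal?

Step 1: Write out the XOR operation bit by bit:
  Message: 0100
  Key:     0011
  XOR:     0111
Step 2: Convert to decimal: 0111 = 7.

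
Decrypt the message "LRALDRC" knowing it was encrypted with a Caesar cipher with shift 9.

Step 1: Reverse the shift by subtracting 9 from each letter position.
  L (position 11) -> position (11-9) mod 26 = 2 -> C
  R (position 17) -> position (17-9) mod 26 = 8 -> I
  A (position 0) -> position (0-9) mod 26 = 17 -> R
  L (position 11) -> position (11-9) mod 26 = 2 -> C
  D (position 3) -> position (3-9) mod 26 = 20 -> U
  R (position 17) -> position (17-9) mod 26 = 8 -> I
  C (position 2) -> position (2-9) mod 26 = 19 -> T
Decrypted message: CIRCUIT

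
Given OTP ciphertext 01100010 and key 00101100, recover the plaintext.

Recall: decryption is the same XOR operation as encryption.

Step 1: XOR ciphertext with key:
  Ciphertext: 01100010
  Key:        00101100
  XOR:        01001110
Step 2: Plaintext = 01001110 = 78 in decimal.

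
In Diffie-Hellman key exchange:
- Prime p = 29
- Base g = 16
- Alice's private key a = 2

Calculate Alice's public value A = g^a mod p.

Step 1: A = g^a mod p = 16^2 mod 29.
  16^1 mod 29 = 16
  16^2 mod 29 = (16 * 16) mod 29 = 24
Result: A = 24.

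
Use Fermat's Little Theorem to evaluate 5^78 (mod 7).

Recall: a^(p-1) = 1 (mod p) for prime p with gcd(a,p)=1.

Step 1: Since 7 is prime, by Fermat's Little Theorem: 5^6 = 1 (mod 7).
Step 2: Reduce exponent: 78 mod 6 = 0.
Step 3: So 5^78 = 5^0 (mod 7).
Step 4: 5^0 mod 7 = 1.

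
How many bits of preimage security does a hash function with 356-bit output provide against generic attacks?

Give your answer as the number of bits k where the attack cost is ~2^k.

Step 1: The hash has a 356-bit output.
Step 2: Preimage resistance means: given a digest h(x), it should be infeasible to find any input that hashes to it.
With a 356-bit output there are 2^356 possible digests, so a generic brute-force preimage search costs about 2^356 evaluations.
Step 3: Security level = 356 bits.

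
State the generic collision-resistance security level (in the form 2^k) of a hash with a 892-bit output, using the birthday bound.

Step 1: The birthday paradox gives collision probability ~50% after sqrt(2^n) = 2^(n/2) hashes.
Step 2: For 892-bit output: 2^(892/2) = 2^446.
Step 3: Approximately 2^446 hash computations needed.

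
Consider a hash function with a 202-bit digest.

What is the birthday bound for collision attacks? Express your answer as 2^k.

Step 1: The birthday paradox gives collision probability ~50% after sqrt(2^n) = 2^(n/2) hashes.
Step 2: For 202-bit output: 2^(202/2) = 2^101.
Step 3: Approximately 2^101 hash computations needed.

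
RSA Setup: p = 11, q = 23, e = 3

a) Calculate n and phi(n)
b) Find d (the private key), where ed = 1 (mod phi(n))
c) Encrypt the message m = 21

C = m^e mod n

Step 1: n = 11 * 23 = 253.
Step 2: phi(n) = (11-1)(23-1) = 10 * 22 = 220.
Step 3: Find d = 3^(-1) mod 220 = 147.
  Verify: 3 * 147 = 441 = 1 (mod 220).
Step 4: C = 21^3 mod 253 = 153.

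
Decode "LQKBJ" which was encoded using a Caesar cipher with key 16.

Step 1: Reverse the shift by subtracting 16 from each letter position.
  L (position 11) -> position (11-16) mod 26 = 21 -> V
  Q (position 16) -> position (16-16) mod 26 = 0 -> A
  K (position 10) -> position (10-16) mod 26 = 20 -> U
  B (position 1) -> position (1-16) mod 26 = 11 -> L
  J (position 9) -> position (9-16) mod 26 = 19 -> T
Decrypted message: VAULT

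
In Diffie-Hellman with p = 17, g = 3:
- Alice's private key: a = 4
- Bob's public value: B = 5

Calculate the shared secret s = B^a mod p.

Step 1: s = B^a mod p = 5^4 mod 17.
  5^1 mod 17 = 5
  5^2 mod 17 = (5 * 5) mod 17 = 8
  5^3 mod 17 = (8 * 5) mod 17 = 6
  5^4 mod 17 = (6 * 5) mod 17 = 13
Result: shared secret = 13.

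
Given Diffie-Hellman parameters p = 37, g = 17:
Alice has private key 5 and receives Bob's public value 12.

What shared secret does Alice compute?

Step 1: s = B^a mod p = 12^5 mod 37.
  12^1 mod 37 = 12
  12^2 mod 37 = (12 * 12) mod 37 = 33
  12^3 mod 37 = (33 * 12) mod 37 = 26
  12^4 mod 37 = (26 * 12) mod 37 = 16
  12^5 mod 37 = (16 * 12) mod 37 = 7
Result: shared secret = 7.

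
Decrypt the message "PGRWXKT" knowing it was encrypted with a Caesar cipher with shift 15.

Step 1: Reverse the shift by subtracting 15 from each letter position.
  P (position 15) -> position (15-15) mod 26 = 0 -> A
  G (position 6) -> position (6-15) mod 26 = 17 -> R
  R (position 17) -> position (17-15) mod 26 = 2 -> C
  W (position 22) -> position (22-15) mod 26 = 7 -> H
  X (position 23) -> position (23-15) mod 26 = 8 -> I
  K (position 10) -> position (10-15) mod 26 = 21 -> V
  T (position 19) -> position (19-15) mod 26 = 4 -> E
Decrypted message: ARCHIVE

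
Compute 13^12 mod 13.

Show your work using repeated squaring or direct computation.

Step 1: Compute 13^12 mod 13 step by step, reducing modulo 13 at each step.
  13^1 mod 13 = 0
  13^2 mod 13 = (0 * 13) mod 13 = 0
  13^3 mod 13 = (0 * 13) mod 13 = 0
  13^4 mod 13 = (0 * 13) mod 13 = 0
  13^5 mod 13 = (0 * 13) mod 13 = 0
  13^6 mod 13 = (0 * 13) mod 13 = 0
  13^7 mod 13 = (0 * 13) mod 13 = 0
  13^8 mod 13 = (0 * 13) mod 13 = 0
  13^9 mod 13 = (0 * 13) mod 13 = 0
  13^10 mod 13 = (0 * 13) mod 13 = 0
  13^11 mod 13 = (0 * 13) mod 13 = 0
  13^12 mod 13 = (0 * 13) mod 13 = 0
Step 2: Result = 0.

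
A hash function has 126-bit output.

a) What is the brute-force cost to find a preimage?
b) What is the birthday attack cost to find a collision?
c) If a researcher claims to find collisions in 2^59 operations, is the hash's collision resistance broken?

Step 1: Preimage resistance requires brute-force of 2^126 operations.
Step 2: Collision resistance (birthday bound) = 2^(126/2) = 2^63.
Step 3: The claimed attack costs 2^59 operations.
Step 4: Since 2^59 < 2^63, the claimed attack beats the generic birthday bound, so collision resistance is broken.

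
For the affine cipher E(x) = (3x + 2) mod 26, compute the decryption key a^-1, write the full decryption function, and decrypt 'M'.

Step 1: Find a^-1, the modular inverse of 3 mod 26.
Step 2: We need 3 * a^-1 = 1 (mod 26).
Step 3: 3 * 9 = 27 = 1 * 26 + 1, so a^-1 = 9.
Step 4: D(y) = 9(y - 2) mod 26.
Step 5: Apply to 'M' (y = 12): D(12) = 9 * (12 - 2) mod 26 = 9 * 10 mod 26 = 12 -> 'M'.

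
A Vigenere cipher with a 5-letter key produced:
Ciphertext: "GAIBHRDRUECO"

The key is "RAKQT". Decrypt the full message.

Step 1: Key 'RAKQT' has length 5. Extended key: RAKQTRAKQTRA
Step 2: Decrypt each position:
  G(6) - R(17) = 15 = P
  A(0) - A(0) = 0 = A
  I(8) - K(10) = 24 = Y
  B(1) - Q(16) = 11 = L
  H(7) - T(19) = 14 = O
  R(17) - R(17) = 0 = A
  D(3) - A(0) = 3 = D
  R(17) - K(10) = 7 = H
  U(20) - Q(16) = 4 = E
  E(4) - T(19) = 11 = L
  C(2) - R(17) = 11 = L
  O(14) - A(0) = 14 = O
Plaintext: PAYLOADHELLO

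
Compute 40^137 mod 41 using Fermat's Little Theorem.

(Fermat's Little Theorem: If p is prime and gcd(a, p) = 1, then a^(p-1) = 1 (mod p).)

Step 1: Since 41 is prime, by Fermat's Little Theorem: 40^40 = 1 (mod 41).
Step 2: Reduce exponent: 137 mod 40 = 17.
Step 3: So 40^137 = 40^17 (mod 41).
Step 4: 40^17 mod 41 = 40.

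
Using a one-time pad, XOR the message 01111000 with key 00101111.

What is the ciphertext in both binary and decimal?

Step 1: Write out the XOR operation bit by bit:
  Message: 01111000
  Key:     00101111
  XOR:     01010111
Step 2: Convert to decimal: 01010111 = 87.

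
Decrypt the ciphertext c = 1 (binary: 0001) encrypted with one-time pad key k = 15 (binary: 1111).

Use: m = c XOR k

Step 1: XOR ciphertext with key:
  Ciphertext: 0001
  Key:        1111
  XOR:        1110
Step 2: Plaintext = 1110 = 14 in decimal.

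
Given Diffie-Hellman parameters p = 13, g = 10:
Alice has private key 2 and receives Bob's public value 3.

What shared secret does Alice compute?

Step 1: s = B^a mod p = 3^2 mod 13.
  3^1 mod 13 = 3
  3^2 mod 13 = (3 * 3) mod 13 = 9
Result: shared secret = 9.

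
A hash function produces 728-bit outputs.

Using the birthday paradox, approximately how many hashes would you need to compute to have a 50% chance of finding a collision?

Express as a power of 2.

Step 1: The birthday paradox gives collision probability ~50% after sqrt(2^n) = 2^(n/2) hashes.
Step 2: For 728-bit output: 2^(728/2) = 2^364.
Step 3: Approximately 2^364 hash computations needed.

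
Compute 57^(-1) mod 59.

Step 1: We need x such that 57 * x = 1 (mod 59).
Step 2: Using the extended Euclidean algorithm or trial:
  57 * 29 = 1653 = 28 * 59 + 1.
Step 3: Since 1653 mod 59 = 1, the inverse is x = 29.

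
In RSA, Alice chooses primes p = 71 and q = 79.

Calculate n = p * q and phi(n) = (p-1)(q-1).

Step 1: n = p * q = 71 * 79 = 5609.
Step 2: phi(n) = (p-1)(q-1) = 70 * 78 = 5460.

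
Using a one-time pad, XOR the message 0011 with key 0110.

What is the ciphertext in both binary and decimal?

Step 1: Write out the XOR operation bit by bit:
  Message: 0011
  Key:     0110
  XOR:     0101
Step 2: Convert to decimal: 0101 = 5.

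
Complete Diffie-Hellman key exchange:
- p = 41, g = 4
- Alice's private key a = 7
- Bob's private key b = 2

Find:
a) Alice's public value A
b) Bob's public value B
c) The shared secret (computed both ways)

Step 1: A = g^a mod p = 4^7 mod 41 = 25.
Step 2: B = g^b mod p = 4^2 mod 41 = 16.
Step 3: Alice computes s = B^a mod p = 16^7 mod 41 = 10.
Step 4: Bob computes s = A^b mod p = 25^2 mod 41 = 10.
Both sides agree: shared secret = 10.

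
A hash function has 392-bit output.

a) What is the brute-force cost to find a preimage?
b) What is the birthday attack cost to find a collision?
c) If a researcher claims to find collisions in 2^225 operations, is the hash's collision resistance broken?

Step 1: Preimage resistance requires brute-force of 2^392 operations.
Step 2: Collision resistance (birthday bound) = 2^(392/2) = 2^196.
Step 3: The claimed attack costs 2^225 operations.
Step 4: Since 2^225 >= 2^196, the claimed attack is no faster than the generic birthday attack, so this does not break collision resistance.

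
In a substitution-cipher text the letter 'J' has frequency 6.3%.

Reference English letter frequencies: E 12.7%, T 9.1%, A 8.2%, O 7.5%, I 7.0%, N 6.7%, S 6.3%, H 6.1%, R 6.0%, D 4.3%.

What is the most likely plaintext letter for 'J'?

Step 1: The observed frequency is 6.3%.
Step 2: Compare with English frequencies:
  E: 12.7% (difference: 6.4%)
  T: 9.1% (difference: 2.8%)
  A: 8.2% (difference: 1.9%)
  O: 7.5% (difference: 1.2%)
  I: 7.0% (difference: 0.7%)
  N: 6.7% (difference: 0.4%)
  S: 6.3% (difference: 0.0%) <-- closest
  H: 6.1% (difference: 0.2%)
  R: 6.0% (difference: 0.3%)
  D: 4.3% (difference: 2.0%)
Step 3: 'J' most likely represents 'S' (frequency 6.3%).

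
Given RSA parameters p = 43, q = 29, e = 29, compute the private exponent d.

Step 1: n = 43 * 29 = 1247.
Step 2: phi(n) = 42 * 28 = 1176.
Step 3: Find d such that 29 * d = 1 (mod 1176).
Step 4: d = 29^(-1) mod 1176 = 365.
Verification: 29 * 365 = 10585 = 9 * 1176 + 1.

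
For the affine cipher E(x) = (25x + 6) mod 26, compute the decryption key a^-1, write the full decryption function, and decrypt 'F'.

Step 1: Find a^-1, the modular inverse of 25 mod 26.
Step 2: We need 25 * a^-1 = 1 (mod 26).
Step 3: 25 * 25 = 625 = 24 * 26 + 1, so a^-1 = 25.
Step 4: D(y) = 25(y - 6) mod 26.
Step 5: Apply to 'F' (y = 5): D(5) = 25 * (5 - 6) mod 26 = 25 * -1 mod 26 = 1 -> 'B'.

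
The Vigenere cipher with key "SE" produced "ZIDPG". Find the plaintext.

Step 1: Extend key: SESES
Step 2: Decrypt each letter (c - k) mod 26:
  Z(25) - S(18) = (25-18) mod 26 = 7 = H
  I(8) - E(4) = (8-4) mod 26 = 4 = E
  D(3) - S(18) = (3-18) mod 26 = 11 = L
  P(15) - E(4) = (15-4) mod 26 = 11 = L
  G(6) - S(18) = (6-18) mod 26 = 14 = O
Plaintext: HELLO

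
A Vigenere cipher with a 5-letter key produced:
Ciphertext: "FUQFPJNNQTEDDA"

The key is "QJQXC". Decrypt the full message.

Step 1: Key 'QJQXC' has length 5. Extended key: QJQXCQJQXCQJQX
Step 2: Decrypt each position:
  F(5) - Q(16) = 15 = P
  U(20) - J(9) = 11 = L
  Q(16) - Q(16) = 0 = A
  F(5) - X(23) = 8 = I
  P(15) - C(2) = 13 = N
  J(9) - Q(16) = 19 = T
  N(13) - J(9) = 4 = E
  N(13) - Q(16) = 23 = X
  Q(16) - X(23) = 19 = T
  T(19) - C(2) = 17 = R
  E(4) - Q(16) = 14 = O
  D(3) - J(9) = 20 = U
  D(3) - Q(16) = 13 = N
  A(0) - X(23) = 3 = D
Plaintext: PLAINTEXTROUND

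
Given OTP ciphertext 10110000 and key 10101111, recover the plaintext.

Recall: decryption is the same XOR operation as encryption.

Step 1: XOR ciphertext with key:
  Ciphertext: 10110000
  Key:        10101111
  XOR:        00011111
Step 2: Plaintext = 00011111 = 31 in decimal.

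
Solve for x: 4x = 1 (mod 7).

Step 1: We need x such that 4 * x = 1 (mod 7).
Step 2: Using the extended Euclidean algorithm or trial:
  4 * 2 = 8 = 1 * 7 + 1.
Step 3: Since 8 mod 7 = 1, the inverse is x = 2.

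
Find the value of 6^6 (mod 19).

Step 1: Compute 6^6 mod 19 step by step, reducing modulo 19 at each step.
  6^1 mod 19 = 6
  6^2 mod 19 = (6 * 6) mod 19 = 17
  6^3 mod 19 = (17 * 6) mod 19 = 7
  6^4 mod 19 = (7 * 6) mod 19 = 4
  6^5 mod 19 = (4 * 6) mod 19 = 5
  6^6 mod 19 = (5 * 6) mod 19 = 11
Step 2: Result = 11.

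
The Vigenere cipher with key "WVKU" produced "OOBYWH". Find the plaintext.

Step 1: Extend key: WVKUWV
Step 2: Decrypt each letter (c - k) mod 26:
  O(14) - W(22) = (14-22) mod 26 = 18 = S
  O(14) - V(21) = (14-21) mod 26 = 19 = T
  B(1) - K(10) = (1-10) mod 26 = 17 = R
  Y(24) - U(20) = (24-20) mod 26 = 4 = E
  W(22) - W(22) = (22-22) mod 26 = 0 = A
  H(7) - V(21) = (7-21) mod 26 = 12 = M
Plaintext: STREAM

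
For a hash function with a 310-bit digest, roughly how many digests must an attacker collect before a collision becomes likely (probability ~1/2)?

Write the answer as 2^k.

Step 1: The birthday paradox gives collision probability ~50% after sqrt(2^n) = 2^(n/2) hashes.
Step 2: For 310-bit output: 2^(310/2) = 2^155.
Step 3: Approximately 2^155 hash computations needed.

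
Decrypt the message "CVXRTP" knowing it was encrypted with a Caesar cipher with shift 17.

Step 1: Reverse the shift by subtracting 17 from each letter position.
  C (position 2) -> position (2-17) mod 26 = 11 -> L
  V (position 21) -> position (21-17) mod 26 = 4 -> E
  X (position 23) -> position (23-17) mod 26 = 6 -> G
  R (position 17) -> position (17-17) mod 26 = 0 -> A
  T (position 19) -> position (19-17) mod 26 = 2 -> C
  P (position 15) -> position (15-17) mod 26 = 24 -> Y
Decrypted message: LEGACY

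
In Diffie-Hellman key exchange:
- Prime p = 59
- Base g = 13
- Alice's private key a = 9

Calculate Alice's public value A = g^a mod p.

Step 1: A = g^a mod p = 13^9 mod 59.
  13^1 mod 59 = 13
  13^2 mod 59 = (13 * 13) mod 59 = 51
  13^3 mod 59 = (51 * 13) mod 59 = 14
  13^4 mod 59 = (14 * 13) mod 59 = 5
  13^5 mod 59 = (5 * 13) mod 59 = 6
  13^6 mod 59 = (6 * 13) mod 59 = 19
  13^7 mod 59 = (19 * 13) mod 59 = 11
  13^8 mod 59 = (11 * 13) mod 59 = 25
  13^9 mod 59 = (25 * 13) mod 59 = 30
Result: A = 30.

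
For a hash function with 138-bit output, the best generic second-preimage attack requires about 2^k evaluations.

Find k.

Step 1: The hash has a 138-bit output.
Step 2: Second-preimage resistance means: given a specific input x, it should be infeasible to find a different y with h(y) = h(x).
With a 138-bit output, a generic search for a second preimage costs about 2^138 evaluations (each trial matches the fixed target with probability 2^-138).
Step 3: Security level = 138 bits.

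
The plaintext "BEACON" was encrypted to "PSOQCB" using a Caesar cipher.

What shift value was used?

Step 1: Compare first letters: B (position 1) -> P (position 15).
Step 2: Shift = (15 - 1) mod 26 = 14.
The shift value is 14.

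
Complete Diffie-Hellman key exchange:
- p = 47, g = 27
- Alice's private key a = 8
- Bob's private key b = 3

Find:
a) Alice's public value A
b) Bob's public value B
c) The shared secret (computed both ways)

Step 1: A = g^a mod p = 27^8 mod 47 = 3.
Step 2: B = g^b mod p = 27^3 mod 47 = 37.
Step 3: Alice computes s = B^a mod p = 37^8 mod 47 = 27.
Step 4: Bob computes s = A^b mod p = 3^3 mod 47 = 27.
Both sides agree: shared secret = 27.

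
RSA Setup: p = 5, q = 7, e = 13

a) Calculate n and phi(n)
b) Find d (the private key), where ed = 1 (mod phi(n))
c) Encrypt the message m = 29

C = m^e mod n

Step 1: n = 5 * 7 = 35.
Step 2: phi(n) = (5-1)(7-1) = 4 * 6 = 24.
Step 3: Find d = 13^(-1) mod 24 = 13.
  Verify: 13 * 13 = 169 = 1 (mod 24).
Step 4: C = 29^13 mod 35 = 29.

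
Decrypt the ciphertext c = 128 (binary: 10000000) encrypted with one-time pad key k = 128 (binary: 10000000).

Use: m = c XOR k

Step 1: XOR ciphertext with key:
  Ciphertext: 10000000
  Key:        10000000
  XOR:        00000000
Step 2: Plaintext = 00000000 = 0 in decimal.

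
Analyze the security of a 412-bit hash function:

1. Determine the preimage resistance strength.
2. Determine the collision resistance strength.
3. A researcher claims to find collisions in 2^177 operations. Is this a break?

Step 1: Preimage resistance requires brute-force of 2^412 operations.
Step 2: Collision resistance (birthday bound) = 2^(412/2) = 2^206.
Step 3: The claimed attack costs 2^177 operations.
Step 4: Since 2^177 < 2^206, the claimed attack beats the generic birthday bound, so collision resistance is broken.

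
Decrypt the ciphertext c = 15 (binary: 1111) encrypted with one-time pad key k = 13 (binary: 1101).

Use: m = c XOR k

Step 1: XOR ciphertext with key:
  Ciphertext: 1111
  Key:        1101
  XOR:        0010
Step 2: Plaintext = 0010 = 2 in decimal.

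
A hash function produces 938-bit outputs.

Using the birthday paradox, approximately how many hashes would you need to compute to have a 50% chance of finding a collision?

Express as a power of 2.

Step 1: The birthday paradox gives collision probability ~50% after sqrt(2^n) = 2^(n/2) hashes.
Step 2: For 938-bit output: 2^(938/2) = 2^469.
Step 3: Approximately 2^469 hash computations needed.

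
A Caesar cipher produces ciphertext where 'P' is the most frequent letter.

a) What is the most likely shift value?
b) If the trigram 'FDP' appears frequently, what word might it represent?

Step 1: In English, 'E' is the most frequent letter (12.7%).
Step 2: The most frequent ciphertext letter is 'P' (position 15).
Step 3: Shift = (15 - 4) mod 26 = 11.
Step 4: Decrypt 'FDP' by shifting back 11:
  F -> U
  D -> S
  P -> E
Step 5: 'FDP' decrypts to 'USE'.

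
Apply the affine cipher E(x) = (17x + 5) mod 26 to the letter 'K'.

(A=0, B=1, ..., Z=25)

Step 1: Convert 'K' to number: x = 10.
Step 2: E(10) = (17 * 10 + 5) mod 26 = 175 mod 26 = 19.
Step 3: Convert 19 back to letter: T.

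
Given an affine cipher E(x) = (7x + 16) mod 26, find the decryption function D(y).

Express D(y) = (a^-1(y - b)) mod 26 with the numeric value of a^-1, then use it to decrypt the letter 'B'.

Step 1: Find a^-1, the modular inverse of 7 mod 26.
Step 2: We need 7 * a^-1 = 1 (mod 26).
Step 3: 7 * 15 = 105 = 4 * 26 + 1, so a^-1 = 15.
Step 4: D(y) = 15(y - 16) mod 26.
Step 5: Apply to 'B' (y = 1): D(1) = 15 * (1 - 16) mod 26 = 15 * -15 mod 26 = 9 -> 'J'.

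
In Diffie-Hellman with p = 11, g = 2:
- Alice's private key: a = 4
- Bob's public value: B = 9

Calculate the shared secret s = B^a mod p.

Step 1: s = B^a mod p = 9^4 mod 11.
  9^1 mod 11 = 9
  9^2 mod 11 = (9 * 9) mod 11 = 4
  9^3 mod 11 = (4 * 9) mod 11 = 3
  9^4 mod 11 = (3 * 9) mod 11 = 5
Result: shared secret = 5.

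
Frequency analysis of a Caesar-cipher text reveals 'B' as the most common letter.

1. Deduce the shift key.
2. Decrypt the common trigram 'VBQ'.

Step 1: In English, 'E' is the most frequent letter (12.7%).
Step 2: The most frequent ciphertext letter is 'B' (position 1).
Step 3: Shift = (1 - 4) mod 26 = 23.
Step 4: Decrypt 'VBQ' by shifting back 23:
  V -> Y
  B -> E
  Q -> T
Step 5: 'VBQ' decrypts to 'YET'.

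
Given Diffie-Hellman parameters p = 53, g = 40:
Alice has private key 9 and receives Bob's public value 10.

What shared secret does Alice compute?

Step 1: s = B^a mod p = 10^9 mod 53.
  10^1 mod 53 = 10
  10^2 mod 53 = (10 * 10) mod 53 = 47
  10^3 mod 53 = (47 * 10) mod 53 = 46
  10^4 mod 53 = (46 * 10) mod 53 = 36
  10^5 mod 53 = (36 * 10) mod 53 = 42
  10^6 mod 53 = (42 * 10) mod 53 = 49
  10^7 mod 53 = (49 * 10) mod 53 = 13
  10^8 mod 53 = (13 * 10) mod 53 = 24
  10^9 mod 53 = (24 * 10) mod 53 = 28
Result: shared secret = 28.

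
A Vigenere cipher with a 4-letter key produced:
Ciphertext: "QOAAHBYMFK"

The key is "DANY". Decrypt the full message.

Step 1: Key 'DANY' has length 4. Extended key: DANYDANYDA
Step 2: Decrypt each position:
  Q(16) - D(3) = 13 = N
  O(14) - A(0) = 14 = O
  A(0) - N(13) = 13 = N
  A(0) - Y(24) = 2 = C
  H(7) - D(3) = 4 = E
  B(1) - A(0) = 1 = B
  Y(24) - N(13) = 11 = L
  M(12) - Y(24) = 14 = O
  F(5) - D(3) = 2 = C
  K(10) - A(0) = 10 = K
Plaintext: NONCEBLOCK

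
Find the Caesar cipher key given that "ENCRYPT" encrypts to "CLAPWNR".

Step 1: Compare first letters: E (position 4) -> C (position 2).
Step 2: Shift = (2 - 4) mod 26 = 24.
The shift value is 24.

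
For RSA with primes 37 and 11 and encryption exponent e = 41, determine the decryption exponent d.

Step 1: n = 37 * 11 = 407.
Step 2: phi(n) = 36 * 10 = 360.
Step 3: Find d such that 41 * d = 1 (mod 360).
Step 4: d = 41^(-1) mod 360 = 281.
Verification: 41 * 281 = 11521 = 32 * 360 + 1.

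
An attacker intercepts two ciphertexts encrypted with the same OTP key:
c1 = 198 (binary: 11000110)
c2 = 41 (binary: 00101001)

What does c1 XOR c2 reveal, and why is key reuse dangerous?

Step 1: c1 XOR c2 = (m1 XOR k) XOR (m2 XOR k).
Step 2: By XOR associativity/commutativity: = m1 XOR m2 XOR k XOR k = m1 XOR m2.
Step 3: 11000110 XOR 00101001 = 11101111 = 239.
Step 4: The key cancels out! An attacker learns m1 XOR m2 = 239, revealing the relationship between plaintexts.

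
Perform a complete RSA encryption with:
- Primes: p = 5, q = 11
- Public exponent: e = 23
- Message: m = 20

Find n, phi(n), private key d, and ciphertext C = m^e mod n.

Step 1: n = 5 * 11 = 55.
Step 2: phi(n) = (5-1)(11-1) = 4 * 10 = 40.
Step 3: Find d = 23^(-1) mod 40 = 7.
  Verify: 23 * 7 = 161 = 1 (mod 40).
Step 4: C = 20^23 mod 55 = 25.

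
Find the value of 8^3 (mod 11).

Step 1: Compute 8^3 mod 11 step by step, reducing modulo 11 at each step.
  8^1 mod 11 = 8
  8^2 mod 11 = (8 * 8) mod 11 = 9
  8^3 mod 11 = (9 * 8) mod 11 = 6
Step 2: Result = 6.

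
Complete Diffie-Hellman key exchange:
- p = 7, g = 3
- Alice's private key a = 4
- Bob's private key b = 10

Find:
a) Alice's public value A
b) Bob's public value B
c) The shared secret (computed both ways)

Step 1: A = g^a mod p = 3^4 mod 7 = 4.
Step 2: B = g^b mod p = 3^10 mod 7 = 4.
Step 3: Alice computes s = B^a mod p = 4^4 mod 7 = 4.
Step 4: Bob computes s = A^b mod p = 4^10 mod 7 = 4.
Both sides agree: shared secret = 4.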